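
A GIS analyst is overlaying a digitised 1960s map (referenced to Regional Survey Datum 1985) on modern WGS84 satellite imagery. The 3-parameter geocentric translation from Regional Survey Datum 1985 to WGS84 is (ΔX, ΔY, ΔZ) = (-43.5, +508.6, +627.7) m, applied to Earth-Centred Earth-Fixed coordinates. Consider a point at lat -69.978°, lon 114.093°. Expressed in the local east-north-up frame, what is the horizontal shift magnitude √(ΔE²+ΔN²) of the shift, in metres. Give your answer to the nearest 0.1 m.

688.6 m

At φ = -69.978°, λ = 114.093°: sin φ = -0.939561, cos φ = 0.342381, sin λ = 0.912884, cos λ = -0.408219.
ΔE = −sin λ·ΔX + cos λ·ΔY = −(0.912884)·(-43.5) + (-0.408219)·(508.6) = -167.91 m.
ΔN = −sin φ cos λ·ΔX − sin φ sin λ·ΔY + cos φ·ΔZ = −(-0.939561)(-0.408219)(-43.5) − (-0.939561)(0.912884)(508.6) + (0.342381)(627.7) = 667.83 m.
Horizontal magnitude = √(ΔE² + ΔN²) = √((-167.91)² + 667.83²) = 688.61 m.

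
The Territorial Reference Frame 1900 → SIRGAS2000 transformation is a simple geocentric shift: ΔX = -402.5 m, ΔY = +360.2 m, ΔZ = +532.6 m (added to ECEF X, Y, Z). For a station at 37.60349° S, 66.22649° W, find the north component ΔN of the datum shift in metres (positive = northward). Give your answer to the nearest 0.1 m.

ΔN = 121.8 m

At φ = -37.60349°, λ = -66.22649°: sin φ = -0.610193, cos φ = 0.792252, sin λ = -0.915146, cos λ = 0.403122.
ΔN = −sin φ cos λ·ΔX − sin φ sin λ·ΔY + cos φ·ΔZ = −(-0.610193)(0.403122)(-402.5) − (-0.610193)(-0.915146)(360.2) + (0.792252)(532.6) = 121.80 m.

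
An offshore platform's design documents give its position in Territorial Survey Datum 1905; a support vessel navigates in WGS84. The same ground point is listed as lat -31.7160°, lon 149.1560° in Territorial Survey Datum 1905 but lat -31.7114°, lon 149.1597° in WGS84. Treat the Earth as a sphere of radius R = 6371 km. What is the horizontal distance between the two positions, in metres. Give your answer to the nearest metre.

Δφ = -31.7114° − -31.7160° = +0.0046°; Δλ = 149.1597° − 149.1560° = +0.0037°.
1° along a meridian = πR/180 = 111195 m.
ΔN = Δφ × 111195 = 511.5 m; ΔE = Δλ × 111195 × cos(-31.7160°) = +0.0037 × 111195 × 0.850664 = 350.0 m.
Distance = √(ΔE² + ΔN²) = √(350.0² + 511.5²) = 619.8 m.

620 m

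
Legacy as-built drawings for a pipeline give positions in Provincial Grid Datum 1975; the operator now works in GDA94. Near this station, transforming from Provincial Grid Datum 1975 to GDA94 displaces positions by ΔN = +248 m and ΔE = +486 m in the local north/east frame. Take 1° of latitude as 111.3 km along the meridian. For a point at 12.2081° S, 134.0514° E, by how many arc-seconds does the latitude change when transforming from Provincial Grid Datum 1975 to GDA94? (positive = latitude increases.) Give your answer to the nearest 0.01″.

Δφ = 8.02″

1° of latitude = 111.3 km, so Δφ = 248.0 / 111300 = 0.0022282° = 8.022″.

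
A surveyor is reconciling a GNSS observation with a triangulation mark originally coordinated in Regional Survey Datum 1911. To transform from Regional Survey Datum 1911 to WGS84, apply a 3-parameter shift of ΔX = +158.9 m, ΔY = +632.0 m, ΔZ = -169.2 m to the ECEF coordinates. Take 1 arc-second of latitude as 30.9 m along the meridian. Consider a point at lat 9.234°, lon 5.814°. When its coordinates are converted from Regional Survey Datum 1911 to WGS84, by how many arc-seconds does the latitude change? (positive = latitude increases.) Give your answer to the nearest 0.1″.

sin φ = 0.160467, cos φ = 0.987041, sin λ = 0.101299, cos λ = 0.994856.
North component: ΔN = −sin φ cos λ·ΔX − sin φ sin λ·ΔY + cos φ·ΔZ = −(0.160467)(0.994856)(158.9) − (0.160467)(0.101299)(632.0) + (0.987041)(-169.2) = -202.65 m.
1° of latitude spans 3600 × 30.90 = 111240 m, so Δφ = -202.65 / 111240 × 3600 = -6.558″.

Δφ = -6.6″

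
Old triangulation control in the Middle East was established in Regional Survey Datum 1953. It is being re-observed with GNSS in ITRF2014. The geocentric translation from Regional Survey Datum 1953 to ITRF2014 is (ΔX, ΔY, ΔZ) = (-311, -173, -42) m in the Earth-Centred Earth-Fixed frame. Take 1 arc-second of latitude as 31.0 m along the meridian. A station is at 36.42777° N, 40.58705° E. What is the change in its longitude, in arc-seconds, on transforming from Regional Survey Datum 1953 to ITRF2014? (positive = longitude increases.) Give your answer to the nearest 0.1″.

Δλ = 2.8″

sin φ = 0.593809, cos φ = 0.804606, sin λ = 0.650603, cos λ = 0.759418.
East component: ΔE = −sin λ·ΔX + cos λ·ΔY = −(0.650603)(-311) + (0.759418)(-173) = 70.96 m.
1° of latitude spans 3600 × 31.00 = 111600 m; at latitude φ, 1° of longitude spans that × cos φ = 89794.0 m, so Δλ = 70.96 / 89794.0 × 3600 = 2.845″.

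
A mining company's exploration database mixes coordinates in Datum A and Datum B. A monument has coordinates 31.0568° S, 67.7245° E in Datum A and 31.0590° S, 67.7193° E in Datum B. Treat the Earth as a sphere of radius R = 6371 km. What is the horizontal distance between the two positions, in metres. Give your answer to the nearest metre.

Δφ = -31.0590° − -31.0568° = -0.0022°; Δλ = 67.7193° − 67.7245° = -0.0052°.
1° along a meridian = πR/180 = 111195 m.
ΔN = Δφ × 111195 = -244.6 m; ΔE = Δλ × 111195 × cos(-31.0568°) = -0.0052 × 111195 × 0.856656 = -495.3 m.
Distance = √(ΔE² + ΔN²) = √((-495.3)² + (-244.6)²) = 552.4 m.

552 m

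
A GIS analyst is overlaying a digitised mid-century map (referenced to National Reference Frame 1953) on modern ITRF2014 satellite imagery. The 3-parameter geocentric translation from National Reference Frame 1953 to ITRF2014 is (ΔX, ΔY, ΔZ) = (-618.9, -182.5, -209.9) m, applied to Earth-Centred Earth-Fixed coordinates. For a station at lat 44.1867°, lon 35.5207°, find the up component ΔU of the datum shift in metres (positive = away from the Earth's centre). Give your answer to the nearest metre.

At φ = 44.1867°, λ = 35.5207°: sin φ = 0.696999, cos φ = 0.717072, sin λ = 0.580997, cos λ = 0.813906.
ΔU = cos φ cos λ·ΔX + cos φ sin λ·ΔY + sin φ·ΔZ = (0.717072)(0.813906)(-618.9) + (0.717072)(0.580997)(-182.5) + (0.696999)(-209.9) = -583.54 m.

ΔU = -584 m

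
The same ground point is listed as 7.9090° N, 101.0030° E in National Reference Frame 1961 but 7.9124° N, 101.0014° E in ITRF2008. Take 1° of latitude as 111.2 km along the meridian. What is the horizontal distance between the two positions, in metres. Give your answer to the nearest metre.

Δφ = 7.9124° − 7.9090° = +0.0034°; Δλ = 101.0014° − 101.0030° = -0.0016°.
ΔN = Δφ × 111200 = 378.1 m; ΔE = Δλ × 111200 × cos(7.9090°) = -0.0016 × 111200 × 0.990488 = -176.2 m.
Distance = √(ΔE² + ΔN²) = √((-176.2)² + 378.1²) = 417.1 m.

417 m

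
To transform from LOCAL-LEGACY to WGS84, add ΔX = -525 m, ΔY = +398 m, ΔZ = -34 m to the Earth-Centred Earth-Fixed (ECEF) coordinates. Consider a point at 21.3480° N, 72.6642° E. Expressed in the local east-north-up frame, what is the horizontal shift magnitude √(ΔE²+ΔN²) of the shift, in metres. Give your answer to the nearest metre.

The local east axis at (φ, λ) is (−sin λ, cos λ, 0), so ΔE = −sin(72.6642°)·(-525) + cos(72.6642°)·398 = 619.74 m.
The local north axis is (−sin φ cos λ, −sin φ sin λ, cos φ), giving ΔN = 56.947 − 138.303 − 31.667 = -113.02 m.
Horizontal magnitude = √(ΔE² + ΔN²) = √(619.74² + (-113.02)²) = 629.97 m.

630 m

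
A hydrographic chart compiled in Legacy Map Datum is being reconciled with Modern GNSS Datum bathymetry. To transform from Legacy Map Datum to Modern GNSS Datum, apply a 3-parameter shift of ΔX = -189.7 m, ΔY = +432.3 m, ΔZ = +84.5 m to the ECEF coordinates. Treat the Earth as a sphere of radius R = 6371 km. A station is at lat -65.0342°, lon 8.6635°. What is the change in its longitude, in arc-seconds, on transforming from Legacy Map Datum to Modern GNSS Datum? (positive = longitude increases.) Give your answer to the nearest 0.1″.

sin φ = -0.906560, cos φ = 0.422077, sin λ = 0.150631, cos λ = 0.988590.
East component: ΔE = −sin λ·ΔX + cos λ·ΔY = −(0.150631)(-189.7) + (0.988590)(432.3) = 455.94 m.
1° of latitude spans πR/180 = 111195 m; at latitude φ, 1° of longitude spans that × cos φ = 46932.8 m, so Δλ = 455.94 / 46932.8 × 3600 = 34.973″.

Δλ = 35.0″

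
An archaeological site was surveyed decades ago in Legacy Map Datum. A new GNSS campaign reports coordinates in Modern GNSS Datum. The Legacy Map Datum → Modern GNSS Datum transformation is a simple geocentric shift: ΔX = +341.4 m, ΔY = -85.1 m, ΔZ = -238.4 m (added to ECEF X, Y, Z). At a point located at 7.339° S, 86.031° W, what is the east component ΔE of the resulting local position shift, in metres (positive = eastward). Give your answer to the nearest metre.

The local east axis at (φ, λ) is (−sin λ, cos λ, 0), so ΔE = −sin(-86.031°)·341.4 + cos(-86.031°)·(-85.1) = 334.69 m.

ΔE = 335 m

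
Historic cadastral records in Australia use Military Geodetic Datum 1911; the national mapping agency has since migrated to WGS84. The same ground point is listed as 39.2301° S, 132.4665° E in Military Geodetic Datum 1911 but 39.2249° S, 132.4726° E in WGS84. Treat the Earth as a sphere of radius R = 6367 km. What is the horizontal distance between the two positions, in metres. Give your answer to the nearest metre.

781 m

Δφ = -39.2249° − -39.2301° = +0.0052°; Δλ = 132.4726° − 132.4665° = +0.0061°.
1° along a meridian = πR/180 = 111125 m.
ΔN = Δφ × 111125 = 577.9 m; ΔE = Δλ × 111125 × cos(-39.2301°) = +0.0061 × 111125 × 0.774612 = 525.1 m.
Distance = √(ΔE² + ΔN²) = √(525.1² + 577.9²) = 780.8 m.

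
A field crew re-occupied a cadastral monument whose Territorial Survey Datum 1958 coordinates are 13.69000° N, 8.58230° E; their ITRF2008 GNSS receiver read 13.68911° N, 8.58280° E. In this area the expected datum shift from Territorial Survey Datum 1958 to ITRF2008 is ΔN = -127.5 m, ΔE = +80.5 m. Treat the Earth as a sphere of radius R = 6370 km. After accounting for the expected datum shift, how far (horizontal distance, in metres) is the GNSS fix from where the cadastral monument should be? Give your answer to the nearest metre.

39 m

Observed coordinate differences: Δφ = -0.00089°, Δλ = +0.00050°.
Converting to metres (1° lat = 111177 m, cos φ = 0.971590): observed ΔN = -98.9 m, observed ΔE = 54.0 m.
Subtracting the expected shift leaves a residual of -98.9 − (-127.5) = 28.6 m north and 54.0 − (80.5) = -26.5 m east.
Residual distance = √(28.6² + (-26.5)²) = 38.9 m.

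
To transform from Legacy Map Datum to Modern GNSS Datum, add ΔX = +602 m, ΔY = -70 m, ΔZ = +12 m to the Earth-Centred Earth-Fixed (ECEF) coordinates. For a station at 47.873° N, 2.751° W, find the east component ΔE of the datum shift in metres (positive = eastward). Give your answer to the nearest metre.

ΔE = -41 m

The local east axis at (φ, λ) is (−sin λ, cos λ, 0), so ΔE = −sin(-2.751°)·602 + cos(-2.751°)·(-70) = -41.03 m.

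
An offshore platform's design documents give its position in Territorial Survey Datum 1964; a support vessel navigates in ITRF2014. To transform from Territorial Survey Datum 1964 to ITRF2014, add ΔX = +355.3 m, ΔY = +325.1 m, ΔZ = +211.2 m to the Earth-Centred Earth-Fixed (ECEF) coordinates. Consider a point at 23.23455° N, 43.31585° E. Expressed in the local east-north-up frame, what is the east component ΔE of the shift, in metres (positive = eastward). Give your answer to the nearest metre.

At φ = 23.23455°, λ = 43.31585°: sin φ = 0.394496, cos φ = 0.918898, sin λ = 0.686020, cos λ = 0.727583.
ΔE = −sin λ·ΔX + cos λ·ΔY = −(0.686020)·(355.3) + (0.727583)·(325.1) = -7.21 m.

ΔE = -7 m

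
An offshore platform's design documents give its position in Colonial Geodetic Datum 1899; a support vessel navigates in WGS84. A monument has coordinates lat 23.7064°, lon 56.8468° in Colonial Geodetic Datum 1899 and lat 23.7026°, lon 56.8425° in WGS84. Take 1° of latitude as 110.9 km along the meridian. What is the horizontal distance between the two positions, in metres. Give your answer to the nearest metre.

Δφ = 23.7026° − 23.7064° = -0.0038°; Δλ = 56.8425° − 56.8468° = -0.0043°.
ΔN = Δφ × 110900 = -421.4 m; ΔE = Δλ × 110900 × cos(23.7064°) = -0.0043 × 110900 × 0.915618 = -436.6 m.
Distance = √(ΔE² + ΔN²) = √((-436.6)² + (-421.4)²) = 606.8 m.

607 m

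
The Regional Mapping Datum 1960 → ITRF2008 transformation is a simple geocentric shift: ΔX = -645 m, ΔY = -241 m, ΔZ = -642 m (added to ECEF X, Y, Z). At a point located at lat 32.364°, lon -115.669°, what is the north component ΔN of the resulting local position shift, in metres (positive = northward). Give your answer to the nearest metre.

ΔN = -808 m

At φ = 32.364°, λ = -115.669°: sin φ = 0.535296, cos φ = 0.844664, sin λ = -0.901312, cos λ = -0.433171.
ΔN = −sin φ cos λ·ΔX − sin φ sin λ·ΔY + cos φ·ΔZ = −(0.535296)(-0.433171)(-645) − (0.535296)(-0.901312)(-241) + (0.844664)(-642) = -808.11 m.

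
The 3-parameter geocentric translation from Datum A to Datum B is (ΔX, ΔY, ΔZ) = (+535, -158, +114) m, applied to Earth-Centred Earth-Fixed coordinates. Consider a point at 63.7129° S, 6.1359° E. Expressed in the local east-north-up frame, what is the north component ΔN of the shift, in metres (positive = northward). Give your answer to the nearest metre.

ΔN = 512 m

At φ = -63.7129°, λ = 6.1359°: sin φ = -0.896586, cos φ = 0.442869, sin λ = 0.106887, cos λ = 0.994271.
ΔN = −sin φ cos λ·ΔX − sin φ sin λ·ΔY + cos φ·ΔZ = −(-0.896586)(0.994271)(535) − (-0.896586)(0.106887)(-158) + (0.442869)(114) = 512.27 m.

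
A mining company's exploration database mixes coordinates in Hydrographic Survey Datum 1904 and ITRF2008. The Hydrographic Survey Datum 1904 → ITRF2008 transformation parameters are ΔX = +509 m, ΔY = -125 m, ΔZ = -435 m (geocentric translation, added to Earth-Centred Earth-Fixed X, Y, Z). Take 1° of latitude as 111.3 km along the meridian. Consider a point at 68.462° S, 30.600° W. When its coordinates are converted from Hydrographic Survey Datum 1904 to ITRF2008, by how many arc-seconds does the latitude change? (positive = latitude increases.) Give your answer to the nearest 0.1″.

Δφ = 9.9″

sin φ = -0.930174, cos φ = 0.367118, sin λ = -0.509041, cos λ = 0.860742.
North component: ΔN = −sin φ cos λ·ΔX − sin φ sin λ·ΔY + cos φ·ΔZ = −(-0.930174)(0.860742)(509) − (-0.930174)(-0.509041)(-125) + (0.367118)(-435) = 307.02 m.
1° of latitude spans 111300 m, so Δφ = 307.02 / 111300 × 3600 = 9.930″.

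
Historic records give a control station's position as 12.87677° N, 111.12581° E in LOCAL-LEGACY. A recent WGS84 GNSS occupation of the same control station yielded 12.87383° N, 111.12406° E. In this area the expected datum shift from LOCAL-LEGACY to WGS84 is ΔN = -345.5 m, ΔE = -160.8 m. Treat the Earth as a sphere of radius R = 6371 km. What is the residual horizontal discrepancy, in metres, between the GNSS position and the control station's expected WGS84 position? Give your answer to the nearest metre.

Observed coordinate differences: Δφ = -0.00294°, Δλ = -0.00175°.
Converting to metres (1° lat = 111195 m, cos φ = 0.974852): observed ΔN = -326.9 m, observed ΔE = -189.7 m.
Subtracting the expected shift leaves a residual of -326.9 − (-345.5) = 18.6 m north and -189.7 − (-160.8) = -28.9 m east.
Residual distance = √(18.6² + (-28.9)²) = 34.4 m.

34 m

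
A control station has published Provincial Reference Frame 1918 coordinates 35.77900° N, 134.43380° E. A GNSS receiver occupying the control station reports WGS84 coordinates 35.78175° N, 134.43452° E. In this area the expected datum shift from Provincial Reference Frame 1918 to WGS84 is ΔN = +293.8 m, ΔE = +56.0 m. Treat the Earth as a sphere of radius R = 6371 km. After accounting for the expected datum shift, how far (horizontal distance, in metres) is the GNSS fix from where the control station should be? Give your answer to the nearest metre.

Observed coordinate differences: Δφ = +0.00275°, Δλ = +0.00072°.
Converting to metres (1° lat = 111195 m, cos φ = 0.811278): observed ΔN = 305.8 m, observed ΔE = 65.0 m.
Subtracting the expected shift leaves a residual of 305.8 − (293.8) = 12.0 m north and 65.0 − (56.0) = 9.0 m east.
Residual distance = √(12.0² + 9.0²) = 15.0 m.

15 m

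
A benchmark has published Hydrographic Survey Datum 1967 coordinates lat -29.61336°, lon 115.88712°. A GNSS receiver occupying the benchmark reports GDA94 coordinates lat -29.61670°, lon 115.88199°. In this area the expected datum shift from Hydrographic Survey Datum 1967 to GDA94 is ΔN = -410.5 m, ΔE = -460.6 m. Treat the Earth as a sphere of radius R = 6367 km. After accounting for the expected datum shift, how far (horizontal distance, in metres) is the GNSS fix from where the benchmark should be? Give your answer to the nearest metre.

Observed coordinate differences: Δφ = -0.00334°, Δλ = -0.00513°.
Converting to metres (1° lat = 111125 m, cos φ = 0.869380): observed ΔN = -371.2 m, observed ΔE = -495.6 m.
Subtracting the expected shift leaves a residual of -371.2 − (-410.5) = 39.3 m north and -495.6 − (-460.6) = -35.0 m east.
Residual distance = √(39.3² + (-35.0)²) = 52.7 m.

53 m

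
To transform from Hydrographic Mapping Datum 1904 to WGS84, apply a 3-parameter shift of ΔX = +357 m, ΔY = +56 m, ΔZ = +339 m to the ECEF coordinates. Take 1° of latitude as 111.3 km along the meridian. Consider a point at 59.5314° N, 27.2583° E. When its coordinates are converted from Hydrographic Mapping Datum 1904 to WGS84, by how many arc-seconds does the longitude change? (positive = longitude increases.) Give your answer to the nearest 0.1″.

sin φ = 0.861907, cos φ = 0.507066, sin λ = 0.458003, cos λ = 0.888951.
East component: ΔE = −sin λ·ΔX + cos λ·ΔY = −(0.458003)(357) + (0.888951)(56) = -113.73 m.
1° of latitude spans 111300 m; at latitude φ, 1° of longitude spans that × cos φ = 56436.5 m, so Δλ = -113.73 / 56436.5 × 3600 = -7.254″.

Δλ = -7.3″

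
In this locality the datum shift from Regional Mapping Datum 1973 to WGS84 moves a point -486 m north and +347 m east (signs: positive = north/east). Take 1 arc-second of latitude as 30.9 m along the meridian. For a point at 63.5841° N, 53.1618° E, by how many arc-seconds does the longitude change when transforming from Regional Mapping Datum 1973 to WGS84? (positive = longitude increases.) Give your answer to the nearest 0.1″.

Δλ = 25.2″

At latitude 63.5841°, cos φ = 0.444884.
1″ of longitude at this latitude = 30.90 × cos φ = 13.7469 m, so Δλ = 347.0 / 13.7469 = 25.242″.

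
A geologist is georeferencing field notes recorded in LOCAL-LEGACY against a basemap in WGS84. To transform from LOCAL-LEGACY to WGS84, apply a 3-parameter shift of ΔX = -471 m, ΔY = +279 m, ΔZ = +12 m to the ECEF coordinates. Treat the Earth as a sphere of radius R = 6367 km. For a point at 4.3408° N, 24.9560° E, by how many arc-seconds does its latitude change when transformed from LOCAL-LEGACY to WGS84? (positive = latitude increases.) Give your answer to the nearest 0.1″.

sin φ = 0.075689, cos φ = 0.997131, sin λ = 0.421922, cos λ = 0.906632.
North component: ΔN = −sin φ cos λ·ΔX − sin φ sin λ·ΔY + cos φ·ΔZ = −(0.075689)(0.906632)(-471) − (0.075689)(0.421922)(279) + (0.997131)(12) = 35.38 m.
1° of latitude spans πR/180 = 111125 m, so Δφ = 35.38 / 111125 × 3600 = 1.146″.

Δφ = 1.1″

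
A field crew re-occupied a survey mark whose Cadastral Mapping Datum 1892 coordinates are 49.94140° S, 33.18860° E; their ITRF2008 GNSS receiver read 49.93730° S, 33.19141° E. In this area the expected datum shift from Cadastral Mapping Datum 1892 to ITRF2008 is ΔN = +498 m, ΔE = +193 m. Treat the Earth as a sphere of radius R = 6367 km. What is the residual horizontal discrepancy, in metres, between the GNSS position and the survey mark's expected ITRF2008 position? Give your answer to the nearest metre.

Observed coordinate differences: Δφ = +0.00410°, Δλ = +0.00281°.
Converting to metres (1° lat = 111125 m, cos φ = 0.643571): observed ΔN = 455.6 m, observed ΔE = 201.0 m.
Subtracting the expected shift leaves a residual of 455.6 − (498) = -42.4 m north and 201.0 − (193) = 8.0 m east.
Residual distance = √((-42.4)² + 8.0²) = 43.1 m.

43 m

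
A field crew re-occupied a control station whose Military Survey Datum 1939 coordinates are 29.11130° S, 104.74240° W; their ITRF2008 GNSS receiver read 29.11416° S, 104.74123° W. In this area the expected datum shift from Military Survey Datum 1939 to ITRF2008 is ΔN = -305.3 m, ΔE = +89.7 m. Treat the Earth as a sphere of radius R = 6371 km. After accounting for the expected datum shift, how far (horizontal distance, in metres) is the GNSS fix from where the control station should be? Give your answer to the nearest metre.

Observed coordinate differences: Δφ = -0.00286°, Δλ = +0.00117°.
Converting to metres (1° lat = 111195 m, cos φ = 0.873676): observed ΔN = -318.0 m, observed ΔE = 113.7 m.
Subtracting the expected shift leaves a residual of -318.0 − (-305.3) = -12.7 m north and 113.7 − (89.7) = 24.0 m east.
Residual distance = √((-12.7)² + 24.0²) = 27.1 m.

27 m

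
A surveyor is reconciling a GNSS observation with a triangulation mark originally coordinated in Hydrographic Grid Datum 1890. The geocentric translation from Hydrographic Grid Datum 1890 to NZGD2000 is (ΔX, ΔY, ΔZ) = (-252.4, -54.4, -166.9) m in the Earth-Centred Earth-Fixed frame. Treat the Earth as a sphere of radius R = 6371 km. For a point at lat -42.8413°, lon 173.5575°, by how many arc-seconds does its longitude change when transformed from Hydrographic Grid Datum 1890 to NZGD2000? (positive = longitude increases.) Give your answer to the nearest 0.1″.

Δλ = 3.6″

sin φ = -0.679970, cos φ = 0.733240, sin λ = 0.112206, cos λ = -0.993685.
East component: ΔE = −sin λ·ΔX + cos λ·ΔY = −(0.112206)(-252.4) + (-0.993685)(-54.4) = 82.38 m.
1° of latitude spans πR/180 = 111195 m; at latitude φ, 1° of longitude spans that × cos φ = 81532.6 m, so Δλ = 82.38 / 81532.6 × 3600 = 3.637″.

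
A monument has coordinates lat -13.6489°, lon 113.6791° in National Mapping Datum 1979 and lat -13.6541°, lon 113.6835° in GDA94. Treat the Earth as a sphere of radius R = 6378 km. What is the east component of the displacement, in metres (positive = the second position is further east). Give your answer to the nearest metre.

Δφ = -13.6541° − -13.6489° = -0.0052°; Δλ = 113.6835° − 113.6791° = +0.0044°.
1° along a meridian = πR/180 = 111317 m.
ΔN = Δφ × 111317 = -578.8 m; ΔE = Δλ × 111317 × cos(-13.6489°) = +0.0044 × 111317 × 0.971760 = 476.0 m.

ΔE = 476 m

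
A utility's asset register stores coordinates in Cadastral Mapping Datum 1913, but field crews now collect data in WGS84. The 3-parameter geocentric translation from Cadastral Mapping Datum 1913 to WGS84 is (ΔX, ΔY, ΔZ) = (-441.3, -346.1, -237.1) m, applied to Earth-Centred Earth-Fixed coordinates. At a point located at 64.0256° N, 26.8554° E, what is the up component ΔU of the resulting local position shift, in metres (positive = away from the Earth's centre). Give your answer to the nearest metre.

At φ = 64.0256°, λ = 26.8554°: sin φ = 0.898990, cos φ = 0.437970, sin λ = 0.451740, cos λ = 0.892149.
ΔU = cos φ cos λ·ΔX + cos φ sin λ·ΔY + sin φ·ΔZ = (0.437970)(0.892149)(-441.3) + (0.437970)(0.451740)(-346.1) + (0.898990)(-237.1) = -454.06 m.

ΔU = -454 m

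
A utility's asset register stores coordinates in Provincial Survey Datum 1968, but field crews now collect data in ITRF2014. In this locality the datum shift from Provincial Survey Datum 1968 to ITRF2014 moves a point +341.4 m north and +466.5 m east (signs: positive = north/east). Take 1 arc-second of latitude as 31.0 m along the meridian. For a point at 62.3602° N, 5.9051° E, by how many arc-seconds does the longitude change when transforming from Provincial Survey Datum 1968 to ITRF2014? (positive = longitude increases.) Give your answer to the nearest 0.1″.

At latitude 62.3602°, cos φ = 0.463912.
1″ of longitude at this latitude = 31.00 × cos φ = 14.3813 m, so Δλ = 466.5 / 14.3813 = 32.438″.

Δλ = 32.4″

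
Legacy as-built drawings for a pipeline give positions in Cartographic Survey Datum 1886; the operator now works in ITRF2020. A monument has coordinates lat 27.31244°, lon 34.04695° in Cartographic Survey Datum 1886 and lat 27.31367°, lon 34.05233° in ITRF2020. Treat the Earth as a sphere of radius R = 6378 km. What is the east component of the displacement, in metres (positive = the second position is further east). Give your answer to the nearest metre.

Δφ = 27.31367° − 27.31244° = +0.00123°; Δλ = 34.05233° − 34.04695° = +0.00538°.
1° along a meridian = πR/180 = 111317 m.
ΔN = Δφ × 111317 = 136.9 m; ΔE = Δλ × 111317 × cos(27.31244°) = +0.00538 × 111317 × 0.888518 = 532.1 m.

ΔE = 532 m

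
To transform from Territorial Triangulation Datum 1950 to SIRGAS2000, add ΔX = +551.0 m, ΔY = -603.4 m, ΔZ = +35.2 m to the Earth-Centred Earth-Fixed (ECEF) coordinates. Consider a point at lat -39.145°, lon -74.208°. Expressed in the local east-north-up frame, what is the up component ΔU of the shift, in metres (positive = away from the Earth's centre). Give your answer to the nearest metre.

ΔU = 544 m

At φ = -39.145°, λ = -74.208°: sin φ = -0.631285, cos φ = 0.775551, sin λ = -0.962256, cos λ = 0.272146.
ΔU = cos φ cos λ·ΔX + cos φ sin λ·ΔY + sin φ·ΔZ = (0.775551)(0.272146)(551.0) + (0.775551)(-0.962256)(-603.4) + (-0.631285)(35.2) = 544.38 m.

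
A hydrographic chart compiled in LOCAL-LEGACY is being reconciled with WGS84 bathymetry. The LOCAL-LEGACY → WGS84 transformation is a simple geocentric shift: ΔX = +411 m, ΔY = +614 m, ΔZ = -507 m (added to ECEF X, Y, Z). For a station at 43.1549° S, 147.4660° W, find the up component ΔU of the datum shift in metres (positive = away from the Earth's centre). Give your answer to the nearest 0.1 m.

ΔU = -146.9 m

At φ = -43.1549°, λ = -147.4660°: sin φ = -0.683973, cos φ = 0.729507, sin λ = -0.537800, cos λ = -0.843072.
ΔU = cos φ cos λ·ΔX + cos φ sin λ·ΔY + sin φ·ΔZ = (0.729507)(-0.843072)(411) + (0.729507)(-0.537800)(614) + (-0.683973)(-507) = -146.89 m.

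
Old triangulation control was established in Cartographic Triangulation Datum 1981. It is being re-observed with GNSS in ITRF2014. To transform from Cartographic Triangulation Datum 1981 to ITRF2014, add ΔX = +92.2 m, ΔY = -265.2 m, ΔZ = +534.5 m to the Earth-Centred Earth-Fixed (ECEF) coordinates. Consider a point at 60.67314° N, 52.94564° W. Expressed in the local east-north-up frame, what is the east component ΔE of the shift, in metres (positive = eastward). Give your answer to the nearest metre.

The local east axis at (φ, λ) is (−sin λ, cos λ, 0), so ΔE = −sin(-52.94564°)·92.2 + cos(-52.94564°)·(-265.2) = -86.22 m.

ΔE = -86 m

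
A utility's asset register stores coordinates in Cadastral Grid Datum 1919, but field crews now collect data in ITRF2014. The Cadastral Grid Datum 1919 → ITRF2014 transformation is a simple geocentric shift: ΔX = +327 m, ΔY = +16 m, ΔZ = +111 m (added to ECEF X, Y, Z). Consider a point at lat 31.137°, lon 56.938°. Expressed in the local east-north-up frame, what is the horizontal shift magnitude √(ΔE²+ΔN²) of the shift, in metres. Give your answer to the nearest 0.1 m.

265.4 m

The local east axis at (φ, λ) is (−sin λ, cos λ, 0), so ΔE = −sin(56.938°)·327 + cos(56.938°)·16 = -265.32 m.
The local north axis is (−sin φ cos λ, −sin φ sin λ, cos φ), giving ΔN = -92.245 − 6.934 + 95.009 = -4.17 m.
Horizontal magnitude = √(ΔE² + ΔN²) = √((-265.32)² + (-4.17)²) = 265.36 m.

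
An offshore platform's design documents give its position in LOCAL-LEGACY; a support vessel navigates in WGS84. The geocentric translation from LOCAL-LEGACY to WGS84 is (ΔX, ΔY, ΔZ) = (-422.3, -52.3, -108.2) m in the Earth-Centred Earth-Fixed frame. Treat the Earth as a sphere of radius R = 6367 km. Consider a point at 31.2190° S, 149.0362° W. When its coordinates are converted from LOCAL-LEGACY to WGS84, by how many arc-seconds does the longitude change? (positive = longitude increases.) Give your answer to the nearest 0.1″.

sin φ = -0.518311, cos φ = 0.855192, sin λ = -0.514496, cos λ = -0.857493.
East component: ΔE = −sin λ·ΔX + cos λ·ΔY = −(-0.514496)(-422.3) + (-0.857493)(-52.3) = -172.42 m.
1° of latitude spans πR/180 = 111125 m; at latitude φ, 1° of longitude spans that × cos φ = 95033.4 m, so Δλ = -172.42 / 95033.4 × 3600 = -6.532″.

Δλ = -6.5″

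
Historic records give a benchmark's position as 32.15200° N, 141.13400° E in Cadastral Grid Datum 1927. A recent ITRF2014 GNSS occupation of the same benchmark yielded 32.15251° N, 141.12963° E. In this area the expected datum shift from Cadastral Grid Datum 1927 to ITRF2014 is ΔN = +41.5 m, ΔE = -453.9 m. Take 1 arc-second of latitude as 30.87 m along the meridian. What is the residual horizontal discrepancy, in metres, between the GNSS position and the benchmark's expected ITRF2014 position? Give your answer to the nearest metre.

45 m

Observed coordinate differences: Δφ = +0.00051°, Δλ = -0.00437°.
Converting to metres (1° lat = 111132 m, cos φ = 0.846639): observed ΔN = 56.7 m, observed ΔE = -411.2 m.
Subtracting the expected shift leaves a residual of 56.7 − (41.5) = 15.2 m north and -411.2 − (-453.9) = 42.7 m east.
Residual distance = √(15.2² + 42.7²) = 45.3 m.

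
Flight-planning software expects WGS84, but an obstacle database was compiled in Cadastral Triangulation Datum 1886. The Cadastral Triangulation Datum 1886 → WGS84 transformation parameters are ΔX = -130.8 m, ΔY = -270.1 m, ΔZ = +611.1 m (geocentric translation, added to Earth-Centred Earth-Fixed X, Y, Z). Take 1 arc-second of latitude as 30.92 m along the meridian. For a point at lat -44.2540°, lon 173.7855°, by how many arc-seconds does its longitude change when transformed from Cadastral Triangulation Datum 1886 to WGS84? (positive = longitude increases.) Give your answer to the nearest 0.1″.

sin φ = -0.697840, cos φ = 0.716253, sin λ = 0.108251, cos λ = -0.994124.
East component: ΔE = −sin λ·ΔX + cos λ·ΔY = −(0.108251)(-130.8) + (-0.994124)(-270.1) = 282.67 m.
1° of latitude spans 3600 × 30.92 = 111312 m; at latitude φ, 1° of longitude spans that × cos φ = 79727.6 m, so Δλ = 282.67 / 79727.6 × 3600 = 12.764″.

Δλ = 12.8″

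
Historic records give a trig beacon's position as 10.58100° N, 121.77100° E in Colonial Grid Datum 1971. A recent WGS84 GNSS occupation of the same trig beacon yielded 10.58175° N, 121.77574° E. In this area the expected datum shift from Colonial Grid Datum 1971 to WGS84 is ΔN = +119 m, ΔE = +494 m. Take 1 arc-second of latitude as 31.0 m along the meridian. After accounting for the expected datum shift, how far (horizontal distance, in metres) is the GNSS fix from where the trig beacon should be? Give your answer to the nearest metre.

Observed coordinate differences: Δφ = +0.00075°, Δλ = +0.00474°.
Converting to metres (1° lat = 111600 m, cos φ = 0.982996): observed ΔN = 83.7 m, observed ΔE = 520.0 m.
Subtracting the expected shift leaves a residual of 83.7 − (119) = -35.3 m north and 520.0 − (494) = 26.0 m east.
Residual distance = √((-35.3)² + 26.0²) = 43.8 m.

44 m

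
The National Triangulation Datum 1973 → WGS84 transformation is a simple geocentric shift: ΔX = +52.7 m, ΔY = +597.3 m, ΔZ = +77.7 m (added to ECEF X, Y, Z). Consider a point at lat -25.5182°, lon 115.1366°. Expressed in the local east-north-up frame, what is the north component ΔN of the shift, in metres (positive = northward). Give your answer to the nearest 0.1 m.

At φ = -25.5182°, λ = 115.1366°: sin φ = -0.430798, cos φ = 0.902448, sin λ = 0.905298, cos λ = -0.424778.
ΔN = −sin φ cos λ·ΔX − sin φ sin λ·ΔY + cos φ·ΔZ = −(-0.430798)(-0.424778)(52.7) − (-0.430798)(0.905298)(597.3) + (0.902448)(77.7) = 293.42 m.

ΔN = 293.4 m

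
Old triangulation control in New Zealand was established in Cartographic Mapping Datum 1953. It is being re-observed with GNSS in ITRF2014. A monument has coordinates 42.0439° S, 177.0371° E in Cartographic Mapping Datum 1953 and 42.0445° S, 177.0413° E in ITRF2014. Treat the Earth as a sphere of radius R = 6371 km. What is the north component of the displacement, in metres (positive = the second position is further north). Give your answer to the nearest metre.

ΔN = -67 m

Δφ = -42.0445° − -42.0439° = -0.0006°; Δλ = 177.0413° − 177.0371° = +0.0042°.
1° along a meridian = πR/180 = 111195 m.
ΔN = Δφ × 111195 = -66.7 m; ΔE = Δλ × 111195 × cos(-42.0439°) = +0.0042 × 111195 × 0.742632 = 346.8 m.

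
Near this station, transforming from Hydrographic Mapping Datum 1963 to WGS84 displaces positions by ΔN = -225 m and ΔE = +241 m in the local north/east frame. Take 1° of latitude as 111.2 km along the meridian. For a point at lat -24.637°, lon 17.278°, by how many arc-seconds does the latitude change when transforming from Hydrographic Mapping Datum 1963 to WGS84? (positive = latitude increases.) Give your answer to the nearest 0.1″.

1° of latitude = 111.2 km, so Δφ = -225.0 / 111200 = -0.0020234° = -7.284″.

Δφ = -7.3″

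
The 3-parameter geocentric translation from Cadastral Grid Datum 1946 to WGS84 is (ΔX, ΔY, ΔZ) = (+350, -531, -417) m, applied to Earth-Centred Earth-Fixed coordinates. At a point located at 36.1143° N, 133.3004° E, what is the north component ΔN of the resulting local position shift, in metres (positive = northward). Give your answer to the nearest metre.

At φ = 36.1143°, λ = 133.3004°: sin φ = 0.589398, cos φ = 0.807843, sin λ = 0.727768, cos λ = -0.685823.
ΔN = −sin φ cos λ·ΔX − sin φ sin λ·ΔY + cos φ·ΔZ = −(0.589398)(-0.685823)(350) − (0.589398)(0.727768)(-531) + (0.807843)(-417) = 32.38 m.

ΔN = 32 m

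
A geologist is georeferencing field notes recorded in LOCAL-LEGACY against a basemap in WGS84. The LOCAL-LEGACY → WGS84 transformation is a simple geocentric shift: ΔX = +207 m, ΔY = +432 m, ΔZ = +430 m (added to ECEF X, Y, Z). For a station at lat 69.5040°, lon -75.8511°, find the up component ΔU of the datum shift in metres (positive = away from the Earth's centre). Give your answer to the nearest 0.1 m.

At φ = 69.5040°, λ = -75.8511°: sin φ = 0.936697, cos φ = 0.350142, sin λ = -0.969664, cos λ = 0.244443.
ΔU = cos φ cos λ·ΔX + cos φ sin λ·ΔY + sin φ·ΔZ = (0.350142)(0.244443)(207) + (0.350142)(-0.969664)(432) + (0.936697)(430) = 273.82 m.

ΔU = 273.8 m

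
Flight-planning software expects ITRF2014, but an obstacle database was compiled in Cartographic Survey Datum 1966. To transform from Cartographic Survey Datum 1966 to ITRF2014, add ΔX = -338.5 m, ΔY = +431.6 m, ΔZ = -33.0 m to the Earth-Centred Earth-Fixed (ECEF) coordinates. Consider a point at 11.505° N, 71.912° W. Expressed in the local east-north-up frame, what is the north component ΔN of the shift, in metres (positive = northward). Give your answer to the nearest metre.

At φ = 11.505°, λ = -71.912°: sin φ = 0.199453, cos φ = 0.979907, sin λ = -0.950581, cos λ = 0.310477.
ΔN = −sin φ cos λ·ΔX − sin φ sin λ·ΔY + cos φ·ΔZ = −(0.199453)(0.310477)(-338.5) − (0.199453)(-0.950581)(431.6) + (0.979907)(-33.0) = 70.45 m.

ΔN = 70 m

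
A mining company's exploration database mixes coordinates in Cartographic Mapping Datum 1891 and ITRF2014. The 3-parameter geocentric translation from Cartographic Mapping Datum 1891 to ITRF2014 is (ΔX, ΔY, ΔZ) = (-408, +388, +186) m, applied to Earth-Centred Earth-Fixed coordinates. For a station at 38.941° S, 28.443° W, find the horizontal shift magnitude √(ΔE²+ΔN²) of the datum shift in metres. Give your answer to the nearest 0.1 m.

The local east axis at (φ, λ) is (−sin λ, cos λ, 0), so ΔE = −sin(-28.443°)·(-408) + cos(-28.443°)·388 = 146.84 m.
The local north axis is (−sin φ cos λ, −sin φ sin λ, cos φ), giving ΔN = -225.482 − 116.149 + 144.670 = -196.96 m.
Horizontal magnitude = √(ΔE² + ΔN²) = √(146.84² + (-196.96)²) = 245.68 m.

245.7 m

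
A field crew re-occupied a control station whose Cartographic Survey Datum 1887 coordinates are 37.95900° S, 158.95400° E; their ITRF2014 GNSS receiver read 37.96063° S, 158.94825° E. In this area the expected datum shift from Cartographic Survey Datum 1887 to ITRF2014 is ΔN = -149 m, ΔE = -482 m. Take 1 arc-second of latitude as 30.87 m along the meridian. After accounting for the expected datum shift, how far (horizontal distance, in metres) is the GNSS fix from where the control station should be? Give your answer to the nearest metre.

Observed coordinate differences: Δφ = -0.00163°, Δλ = -0.00575°.
Converting to metres (1° lat = 111132 m, cos φ = 0.788451): observed ΔN = -181.1 m, observed ΔE = -503.8 m.
Subtracting the expected shift leaves a residual of -181.1 − (-149) = -32.1 m north and -503.8 − (-482) = -21.8 m east.
Residual distance = √((-32.1)² + (-21.8)²) = 38.9 m.

39 m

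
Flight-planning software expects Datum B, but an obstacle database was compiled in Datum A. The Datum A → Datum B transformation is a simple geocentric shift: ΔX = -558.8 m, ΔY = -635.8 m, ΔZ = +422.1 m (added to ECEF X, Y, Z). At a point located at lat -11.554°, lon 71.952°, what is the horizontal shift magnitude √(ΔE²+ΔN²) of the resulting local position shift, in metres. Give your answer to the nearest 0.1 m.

422.2 m

At φ = -11.554°, λ = 71.952°: sin φ = -0.200291, cos φ = 0.979736, sin λ = 0.950797, cos λ = 0.309814.
ΔE = −sin λ·ΔX + cos λ·ΔY = −(0.950797)·(-558.8) + (0.309814)·(-635.8) = 334.33 m.
ΔN = −sin φ cos λ·ΔX − sin φ sin λ·ΔY + cos φ·ΔZ = −(-0.200291)(0.309814)(-558.8) − (-0.200291)(0.950797)(-635.8) + (0.979736)(422.1) = 257.79 m.
Horizontal magnitude = √(ΔE² + ΔN²) = √(334.33² + 257.79²) = 422.17 m.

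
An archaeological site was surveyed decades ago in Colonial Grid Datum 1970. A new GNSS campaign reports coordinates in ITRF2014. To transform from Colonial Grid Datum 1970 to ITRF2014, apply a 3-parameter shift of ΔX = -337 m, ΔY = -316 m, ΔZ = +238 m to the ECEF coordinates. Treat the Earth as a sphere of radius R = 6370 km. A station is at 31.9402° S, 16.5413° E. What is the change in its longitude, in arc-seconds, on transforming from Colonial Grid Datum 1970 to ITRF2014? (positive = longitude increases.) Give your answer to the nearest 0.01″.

sin φ = -0.529034, cos φ = 0.848601, sin λ = 0.284706, cos λ = 0.958615.
East component: ΔE = −sin λ·ΔX + cos λ·ΔY = −(0.284706)(-337) + (0.958615)(-316) = -206.98 m.
1° of latitude spans πR/180 = 111177 m; at latitude φ, 1° of longitude spans that × cos φ = 94345.3 m, so Δλ = -206.98 / 94345.3 × 3600 = -7.898″.

Δλ = -7.90″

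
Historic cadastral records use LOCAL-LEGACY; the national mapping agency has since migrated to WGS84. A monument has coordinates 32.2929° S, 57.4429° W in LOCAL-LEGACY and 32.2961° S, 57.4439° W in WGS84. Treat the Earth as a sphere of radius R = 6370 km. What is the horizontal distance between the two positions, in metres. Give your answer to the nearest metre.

368 m

Δφ = -32.2961° − -32.2929° = -0.0032°; Δλ = -57.4439° − -57.4429° = -0.0010°.
1° along a meridian = πR/180 = 111177 m.
ΔN = Δφ × 111177 = -355.8 m; ΔE = Δλ × 111177 × cos(-32.2929°) = -0.0010 × 111177 × 0.845328 = -94.0 m.
Distance = √(ΔE² + ΔN²) = √((-94.0)² + (-355.8)²) = 368.0 m.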